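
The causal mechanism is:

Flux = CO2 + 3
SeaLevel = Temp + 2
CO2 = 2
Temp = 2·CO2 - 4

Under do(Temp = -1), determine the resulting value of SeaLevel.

1

The intervention breaks the incoming arrows to Temp: Temp = 2·CO2 - 4 no longer applies, and Temp = -1.
SeaLevel = Temp + 2  [with Temp=-1]  = 1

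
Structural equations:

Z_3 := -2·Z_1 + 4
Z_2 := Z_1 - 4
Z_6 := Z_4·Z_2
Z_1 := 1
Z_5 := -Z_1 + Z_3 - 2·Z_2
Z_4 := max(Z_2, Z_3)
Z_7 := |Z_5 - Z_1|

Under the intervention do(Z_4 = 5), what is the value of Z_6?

-15

Under do(Z_4=5), the mechanism Z_4 := max(Z_2, Z_3) is discarded; Z_4 is fixed at 5.
Z_2 = Z_1 - 4  [with Z_1=1]  = -3
Z_6 = Z_4·Z_2  [with Z_4=5, Z_2=-3]  = -15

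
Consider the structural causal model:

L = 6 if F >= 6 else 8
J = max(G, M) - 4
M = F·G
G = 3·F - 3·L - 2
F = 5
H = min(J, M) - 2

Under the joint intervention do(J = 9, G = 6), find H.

7

The joint intervention fixes J = 9, G = 6, removing each variable's own equation.
M = F·G  [with F=5, G=6]  = 30
H = min(J, M) - 2  [with J=9, M=30]  = 7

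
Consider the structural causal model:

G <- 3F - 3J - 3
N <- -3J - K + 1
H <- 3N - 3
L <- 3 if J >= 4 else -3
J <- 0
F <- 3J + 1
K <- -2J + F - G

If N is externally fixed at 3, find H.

The intervention breaks the incoming arrows to N: N <- -3J - K + 1 no longer applies, and N = 3.
H = 3N - 3  [with N=3]  = 6

6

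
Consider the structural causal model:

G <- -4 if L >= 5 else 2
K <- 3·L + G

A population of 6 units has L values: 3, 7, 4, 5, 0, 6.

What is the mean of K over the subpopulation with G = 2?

Conditioning on G=2 selects the 3 unit(s) with L ∈ {3, 4, 0}. Their K values: 11, 14, 2. Mean = 9.

9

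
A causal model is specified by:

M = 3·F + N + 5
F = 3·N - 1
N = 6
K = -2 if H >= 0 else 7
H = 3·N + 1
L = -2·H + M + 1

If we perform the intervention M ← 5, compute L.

-32

Intervening sets M = 5 and removes its equation (M = 3·F + N + 5).
H = 3·N + 1  [with N=6]  = 19
L = -2·H + M + 1  [with H=19, M=5]  = -32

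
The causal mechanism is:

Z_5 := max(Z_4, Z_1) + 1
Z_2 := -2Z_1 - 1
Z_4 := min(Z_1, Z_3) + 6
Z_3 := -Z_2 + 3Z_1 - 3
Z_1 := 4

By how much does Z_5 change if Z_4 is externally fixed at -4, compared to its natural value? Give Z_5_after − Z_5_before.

-6

Intervening sets Z_4 = -4 and removes its equation (Z_4 := min(Z_1, Z_3) + 6).
Z_5 = max(Z_4, Z_1) + 1  [with Z_4=-4, Z_1=4]  = 5
Without intervention: Z_2 = -2Z_1 - 1  [with Z_1=4]  = -9; Z_3 = -Z_2 + 3Z_1 - 3  [with Z_2=-9, Z_1=4]  = 18; Z_4 = min(Z_1, Z_3) + 6  [with Z_1=4, Z_3=18]  = 10; Z_5 = max(Z_4, Z_1) + 1  [with Z_4=10, Z_1=4]  = 11.
Change = 5 − 11 = -6.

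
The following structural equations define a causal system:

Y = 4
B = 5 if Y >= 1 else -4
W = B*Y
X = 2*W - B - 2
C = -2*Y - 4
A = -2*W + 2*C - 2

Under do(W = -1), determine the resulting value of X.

-9

The intervention breaks the incoming arrows to W: W = B*Y no longer applies, and W = -1.
B = 5 if Y >= 1 else -4  [with Y=4]  = 5
X = 2*W - B - 2  [with W=-1, B=5]  = -9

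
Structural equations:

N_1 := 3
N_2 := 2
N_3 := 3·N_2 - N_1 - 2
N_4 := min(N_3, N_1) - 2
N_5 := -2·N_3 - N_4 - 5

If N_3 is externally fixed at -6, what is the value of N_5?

do(N_3=-6) replaces the equation N_3 := 3·N_2 - N_1 - 2 with the constant N_3 = -6.
N_4 = min(N_3, N_1) - 2  [with N_3=-6, N_1=3]  = -8
N_5 = -2·N_3 - N_4 - 5  [with N_3=-6, N_4=-8]  = 15

15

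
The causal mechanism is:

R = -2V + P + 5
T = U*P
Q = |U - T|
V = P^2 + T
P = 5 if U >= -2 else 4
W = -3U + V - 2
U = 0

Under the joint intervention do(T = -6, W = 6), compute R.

-28

Under do(T = -6, W = 6), each intervened variable's structural equation is replaced by its fixed value.
P = 5 if U >= -2 else 4  [with U=0]  = 5
V = P^2 + T  [with P=5, T=-6]  = 19
R = -2V + P + 5  [with V=19, P=5]  = -28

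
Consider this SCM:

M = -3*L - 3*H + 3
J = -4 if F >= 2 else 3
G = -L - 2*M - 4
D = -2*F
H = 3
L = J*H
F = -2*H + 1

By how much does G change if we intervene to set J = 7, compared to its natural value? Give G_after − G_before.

60

The intervention breaks the incoming arrows to J: J = -4 if F >= 2 else 3 no longer applies, and J = 7.
L = J*H  [with J=7, H=3]  = 21
M = -3*L - 3*H + 3  [with L=21, H=3]  = -69
G = -L - 2*M - 4  [with L=21, M=-69]  = 113
Without intervention: F = -2*H + 1  [with H=3]  = -5; J = -4 if F >= 2 else 3  [with F=-5]  = 3; L = J*H  [with J=3, H=3]  = 9; M = -3*L - 3*H + 3  [with L=9, H=3]  = -33; G = -L - 2*M - 4  [with L=9, M=-33]  = 53.
Change = 113 − 53 = 60.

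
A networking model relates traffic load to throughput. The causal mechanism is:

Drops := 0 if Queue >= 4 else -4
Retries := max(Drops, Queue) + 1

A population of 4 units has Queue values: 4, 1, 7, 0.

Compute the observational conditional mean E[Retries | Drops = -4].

1.5

E[Retries|Drops=-4] averages over only the 2 units with Drops=-4 (Queue = 1, 0): Retries = 2, 1, mean 1.5.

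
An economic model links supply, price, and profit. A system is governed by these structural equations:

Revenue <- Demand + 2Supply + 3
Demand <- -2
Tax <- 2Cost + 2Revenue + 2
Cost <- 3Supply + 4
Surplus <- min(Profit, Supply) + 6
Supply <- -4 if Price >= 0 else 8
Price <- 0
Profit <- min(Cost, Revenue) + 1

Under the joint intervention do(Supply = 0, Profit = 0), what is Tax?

12

Under do(Supply = 0, Profit = 0), each intervened variable's structural equation is replaced by its fixed value.
Cost = 3Supply + 4  [with Supply=0]  = 4
Revenue = Demand + 2Supply + 3  [with Demand=-2, Supply=0]  = 1
Tax = 2Cost + 2Revenue + 2  [with Cost=4, Revenue=1]  = 12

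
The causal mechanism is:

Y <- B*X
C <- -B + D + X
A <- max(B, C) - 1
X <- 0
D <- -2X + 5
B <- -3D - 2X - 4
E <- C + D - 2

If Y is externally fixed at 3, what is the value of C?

24

Intervening sets Y = 3 and removes its equation (Y <- B*X).
No directed path runs from Y to C, so C keeps its natural value.
D = -2X + 5  [with X=0]  = 5
B = -3D - 2X - 4  [with D=5, X=0]  = -19
C = -B + D + X  [with B=-19, D=5, X=0]  = 24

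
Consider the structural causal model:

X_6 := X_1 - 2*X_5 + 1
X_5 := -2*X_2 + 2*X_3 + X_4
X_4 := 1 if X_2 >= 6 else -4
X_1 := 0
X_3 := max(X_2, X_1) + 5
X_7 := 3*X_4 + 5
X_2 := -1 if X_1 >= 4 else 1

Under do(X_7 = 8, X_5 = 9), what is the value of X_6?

-17

Setting X_7 = 8, X_5 = 9 by intervention discards those variables' equations.
X_6 = X_1 - 2*X_5 + 1  [with X_1=0, X_5=9]  = -17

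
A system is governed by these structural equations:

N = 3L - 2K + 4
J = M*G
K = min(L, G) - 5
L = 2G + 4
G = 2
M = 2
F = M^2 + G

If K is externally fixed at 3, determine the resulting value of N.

22

Under do(K=3), the mechanism K = min(L, G) - 5 is discarded; K is fixed at 3.
L = 2G + 4  [with G=2]  = 8
N = 3L - 2K + 4  [with L=8, K=3]  = 22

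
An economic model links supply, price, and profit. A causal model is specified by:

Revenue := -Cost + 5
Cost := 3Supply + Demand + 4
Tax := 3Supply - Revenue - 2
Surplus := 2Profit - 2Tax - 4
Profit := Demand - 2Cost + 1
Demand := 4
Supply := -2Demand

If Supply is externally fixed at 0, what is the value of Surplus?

Under do(Supply=0), the mechanism Supply := -2Demand is discarded; Supply is fixed at 0.
Cost = 3Supply + Demand + 4  [with Supply=0, Demand=4]  = 8
Revenue = -Cost + 5  [with Cost=8]  = -3
Tax = 3Supply - Revenue - 2  [with Supply=0, Revenue=-3]  = 1
Profit = Demand - 2Cost + 1  [with Demand=4, Cost=8]  = -11
Surplus = 2Profit - 2Tax - 4  [with Profit=-11, Tax=1]  = -28

-28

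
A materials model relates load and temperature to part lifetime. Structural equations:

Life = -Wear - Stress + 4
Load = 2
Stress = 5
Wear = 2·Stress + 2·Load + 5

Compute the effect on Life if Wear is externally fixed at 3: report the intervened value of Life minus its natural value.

16

The intervention breaks the incoming arrows to Wear: Wear = 2·Stress + 2·Load + 5 no longer applies, and Wear = 3.
Life = -Wear - Stress + 4  [with Wear=3, Stress=5]  = -4
Without intervention: Wear = 2·Stress + 2·Load + 5  [with Stress=5, Load=2]  = 19; Life = -Wear - Stress + 4  [with Wear=19, Stress=5]  = -20.
Change = -4 − (-20) = 16.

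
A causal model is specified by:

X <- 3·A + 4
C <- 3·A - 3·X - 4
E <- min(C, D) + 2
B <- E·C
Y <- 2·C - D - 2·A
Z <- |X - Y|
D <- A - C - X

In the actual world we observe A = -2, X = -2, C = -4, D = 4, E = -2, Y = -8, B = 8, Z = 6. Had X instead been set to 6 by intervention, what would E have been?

do(X=6) replaces the equation X <- 3·A + 4 with the constant X = 6.
C = 3·A - 3·X - 4  [with A=-2, X=6]  = -28
D = A - C - X  [with A=-2, C=-28, X=6]  = 20
E = min(C, D) + 2  [with C=-28, D=20]  = -26

-26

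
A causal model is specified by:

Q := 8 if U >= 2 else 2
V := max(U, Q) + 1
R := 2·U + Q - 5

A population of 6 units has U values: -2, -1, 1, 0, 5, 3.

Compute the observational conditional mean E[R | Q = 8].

11

Conditioning on Q=8 selects the 2 unit(s) with U ∈ {5, 3}. Their R values: 13, 9. Mean = 11.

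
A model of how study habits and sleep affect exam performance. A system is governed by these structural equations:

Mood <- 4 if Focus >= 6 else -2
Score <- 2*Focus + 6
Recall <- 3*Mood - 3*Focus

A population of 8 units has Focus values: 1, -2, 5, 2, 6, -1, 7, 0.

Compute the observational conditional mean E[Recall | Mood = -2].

Observing Mood=-2 restricts to units where Mood's equation naturally yields -2: Focus ∈ {1, -2, 5, 2, -1, 0}. In that subpopulation Recall = -9, 0, -21, -12, -3, -6, mean -8.5.

-8.5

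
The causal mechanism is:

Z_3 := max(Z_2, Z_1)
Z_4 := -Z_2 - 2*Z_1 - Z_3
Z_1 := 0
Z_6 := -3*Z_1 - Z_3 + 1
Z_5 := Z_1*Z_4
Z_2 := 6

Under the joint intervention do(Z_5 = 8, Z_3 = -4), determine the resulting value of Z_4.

Under do(Z_5 = 8, Z_3 = -4), each intervened variable's structural equation is replaced by its fixed value.
Z_4 = -Z_2 - 2*Z_1 - Z_3  [with Z_2=6, Z_1=0, Z_3=-4]  = -2

-2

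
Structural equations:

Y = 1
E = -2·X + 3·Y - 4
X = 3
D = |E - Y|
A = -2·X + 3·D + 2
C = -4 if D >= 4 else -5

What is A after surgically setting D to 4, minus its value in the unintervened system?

-12

Intervening sets D = 4 and removes its equation (D = |E - Y|).
A = -2·X + 3·D + 2  [with X=3, D=4]  = 8
Without intervention: E = -2·X + 3·Y - 4  [with X=3, Y=1]  = -7; D = |E - Y|  [with E=-7, Y=1]  = 8; A = -2·X + 3·D + 2  [with X=3, D=8]  = 20.
Change = 8 − 20 = -12.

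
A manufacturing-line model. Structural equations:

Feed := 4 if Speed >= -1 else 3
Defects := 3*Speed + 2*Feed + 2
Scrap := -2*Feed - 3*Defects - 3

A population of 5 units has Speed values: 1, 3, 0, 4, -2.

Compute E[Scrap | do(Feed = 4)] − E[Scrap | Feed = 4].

7.2

Every unit gets Feed=4 under the intervention. Scrap values become -50, -68, -41, -77, -23; E[Scrap|do(Feed=4)] = -51.8.
Conditioning on Feed=4 selects the 4 unit(s) with Speed ∈ {1, 3, 0, 4}. Their Scrap values: -50, -68, -41, -77. Mean = -59.
Difference = -51.8 − (-59) = 7.2.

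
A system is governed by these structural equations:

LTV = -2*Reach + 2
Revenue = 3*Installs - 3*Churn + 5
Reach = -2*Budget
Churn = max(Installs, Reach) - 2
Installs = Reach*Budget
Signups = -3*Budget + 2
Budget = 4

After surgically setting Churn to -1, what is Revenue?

The intervention breaks the incoming arrows to Churn: Churn = max(Installs, Reach) - 2 no longer applies, and Churn = -1.
Reach = -2*Budget  [with Budget=4]  = -8
Installs = Reach*Budget  [with Reach=-8, Budget=4]  = -32
Revenue = 3*Installs - 3*Churn + 5  [with Installs=-32, Churn=-1]  = -88

-88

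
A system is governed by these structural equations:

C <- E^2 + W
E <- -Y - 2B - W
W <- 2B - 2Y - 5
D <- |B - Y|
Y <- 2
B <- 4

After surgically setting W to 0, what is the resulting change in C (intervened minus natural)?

The intervention breaks the incoming arrows to W: W <- 2B - 2Y - 5 no longer applies, and W = 0.
E = -Y - 2B - W  [with Y=2, B=4, W=0]  = -10
C = E^2 + W  [with E=-10, W=0]  = 100
Without intervention: W = 2B - 2Y - 5  [with B=4, Y=2]  = -1; E = -Y - 2B - W  [with Y=2, B=4, W=-1]  = -9; C = E^2 + W  [with E=-9, W=-1]  = 80.
Change = 100 − 80 = 20.

20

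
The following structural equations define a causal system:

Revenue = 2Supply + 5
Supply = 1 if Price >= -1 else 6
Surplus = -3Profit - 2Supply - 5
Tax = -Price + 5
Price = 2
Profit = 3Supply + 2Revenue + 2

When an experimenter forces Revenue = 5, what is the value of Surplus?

The intervention breaks the incoming arrows to Revenue: Revenue = 2Supply + 5 no longer applies, and Revenue = 5.
Supply = 1 if Price >= -1 else 6  [with Price=2]  = 1
Profit = 3Supply + 2Revenue + 2  [with Supply=1, Revenue=5]  = 15
Surplus = -3Profit - 2Supply - 5  [with Profit=15, Supply=1]  = -52

-52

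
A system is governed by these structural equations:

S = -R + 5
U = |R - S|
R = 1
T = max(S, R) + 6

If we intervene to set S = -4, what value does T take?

7

Under do(S=-4), the mechanism S = -R + 5 is discarded; S is fixed at -4.
T = max(S, R) + 6  [with S=-4, R=1]  = 7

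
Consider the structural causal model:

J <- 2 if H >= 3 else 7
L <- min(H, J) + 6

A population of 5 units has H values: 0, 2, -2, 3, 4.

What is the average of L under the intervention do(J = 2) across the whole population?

6.8

Under do(J=2), J's equation is replaced by J=2 for every unit. Per-unit L: 6, 8, 4, 8, 8. Mean = 6.8.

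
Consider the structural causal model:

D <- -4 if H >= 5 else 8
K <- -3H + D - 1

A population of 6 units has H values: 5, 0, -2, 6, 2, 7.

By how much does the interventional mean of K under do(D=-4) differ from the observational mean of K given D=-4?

do(D=-4) breaks D's dependence on H. With D=-4 fixed, K across the units is -20, -5, 1, -23, -11, -26, mean -14.
E[K|D=-4] averages over only the 3 units with D=-4 (H = 5, 6, 7): K = -20, -23, -26, mean -23.
Difference = -14 − (-23) = 9.

9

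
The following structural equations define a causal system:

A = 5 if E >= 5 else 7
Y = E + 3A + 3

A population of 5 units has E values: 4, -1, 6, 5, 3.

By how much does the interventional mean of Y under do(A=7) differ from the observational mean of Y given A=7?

1.4

Every unit gets A=7 under the intervention. Y values become 28, 23, 30, 29, 27; E[Y|do(A=7)] = 27.4.
Conditioning on A=7 selects the 3 unit(s) with E ∈ {4, -1, 3}. Their Y values: 28, 23, 27. Mean = 26.
Difference = 27.4 − 26 = 1.4.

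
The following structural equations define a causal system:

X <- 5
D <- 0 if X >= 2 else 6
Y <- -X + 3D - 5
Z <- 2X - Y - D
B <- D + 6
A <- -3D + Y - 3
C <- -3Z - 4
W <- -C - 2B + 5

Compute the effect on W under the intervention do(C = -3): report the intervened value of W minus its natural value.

-61

do(C=-3) replaces the equation C <- -3Z - 4 with the constant C = -3.
D = 0 if X >= 2 else 6  [with X=5]  = 0
B = D + 6  [with D=0]  = 6
W = -C - 2B + 5  [with C=-3, B=6]  = -4
Without intervention: D = 0 if X >= 2 else 6  [with X=5]  = 0; Y = -X + 3D - 5  [with X=5, D=0]  = -10; Z = 2X - Y - D  [with X=5, Y=-10, D=0]  = 20; B = D + 6  [with D=0]  = 6; C = -3Z - 4  [with Z=20]  = -64; W = -C - 2B + 5  [with C=-64, B=6]  = 57.
Change = -4 − 57 = -61.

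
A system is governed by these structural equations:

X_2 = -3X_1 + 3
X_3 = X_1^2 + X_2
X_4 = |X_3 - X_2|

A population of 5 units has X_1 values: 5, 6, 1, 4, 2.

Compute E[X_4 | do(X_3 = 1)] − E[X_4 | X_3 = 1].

6.3

Under do(X_3=1), X_3's equation is replaced by X_3=1 for every unit. Per-unit X_4: 13, 16, 1, 10, 4. Mean = 8.8.
Conditioning on X_3=1 selects the 2 unit(s) with X_1 ∈ {1, 2}. Their X_4 values: 1, 4. Mean = 2.5.
Difference = 8.8 − 2.5 = 6.3.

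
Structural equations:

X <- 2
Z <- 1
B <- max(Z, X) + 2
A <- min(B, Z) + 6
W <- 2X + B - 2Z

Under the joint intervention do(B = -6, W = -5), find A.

The joint intervention fixes B = -6, W = -5, removing each variable's own equation.
A = min(B, Z) + 6  [with B=-6, Z=1]  = 0

0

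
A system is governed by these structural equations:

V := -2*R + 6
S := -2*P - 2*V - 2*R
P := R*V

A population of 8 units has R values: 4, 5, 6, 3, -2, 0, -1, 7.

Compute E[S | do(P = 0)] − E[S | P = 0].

2.5

Every unit gets P=0 under the intervention. S values become -4, -2, 0, -6, -16, -12, -14, 2; E[S|do(P=0)] = -6.5.
E[S|P=0] averages over only the 2 units with P=0 (R = 3, 0): S = -6, -12, mean -9.
Difference = -6.5 − (-9) = 2.5.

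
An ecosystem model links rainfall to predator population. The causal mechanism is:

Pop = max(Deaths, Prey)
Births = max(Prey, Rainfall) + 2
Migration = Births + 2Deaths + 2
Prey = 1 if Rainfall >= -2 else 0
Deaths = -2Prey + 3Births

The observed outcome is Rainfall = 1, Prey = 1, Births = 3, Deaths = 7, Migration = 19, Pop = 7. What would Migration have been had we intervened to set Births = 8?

54

do(Births=8) replaces the equation Births = max(Prey, Rainfall) + 2 with the constant Births = 8.
Prey = 1 if Rainfall >= -2 else 0  [with Rainfall=1]  = 1
Deaths = -2Prey + 3Births  [with Prey=1, Births=8]  = 22
Migration = Births + 2Deaths + 2  [with Births=8, Deaths=22]  = 54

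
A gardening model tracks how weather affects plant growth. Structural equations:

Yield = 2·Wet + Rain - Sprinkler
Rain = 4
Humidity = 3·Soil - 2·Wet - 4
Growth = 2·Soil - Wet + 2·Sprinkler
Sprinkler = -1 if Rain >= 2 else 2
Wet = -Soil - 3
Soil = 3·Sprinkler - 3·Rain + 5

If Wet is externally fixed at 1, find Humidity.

Under do(Wet=1), the mechanism Wet = -Soil - 3 is discarded; Wet is fixed at 1.
Sprinkler = -1 if Rain >= 2 else 2  [with Rain=4]  = -1
Soil = 3·Sprinkler - 3·Rain + 5  [with Sprinkler=-1, Rain=4]  = -10
Humidity = 3·Soil - 2·Wet - 4  [with Soil=-10, Wet=1]  = -36

-36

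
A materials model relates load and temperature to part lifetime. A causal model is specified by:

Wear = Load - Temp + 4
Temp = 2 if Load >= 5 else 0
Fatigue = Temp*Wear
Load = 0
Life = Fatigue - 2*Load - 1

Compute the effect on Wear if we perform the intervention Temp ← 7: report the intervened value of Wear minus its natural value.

The intervention breaks the incoming arrows to Temp: Temp = 2 if Load >= 5 else 0 no longer applies, and Temp = 7.
Wear = Load - Temp + 4  [with Load=0, Temp=7]  = -3
Without intervention: Temp = 2 if Load >= 5 else 0  [with Load=0]  = 0; Wear = Load - Temp + 4  [with Load=0, Temp=0]  = 4.
Change = -3 − 4 = -7.

-7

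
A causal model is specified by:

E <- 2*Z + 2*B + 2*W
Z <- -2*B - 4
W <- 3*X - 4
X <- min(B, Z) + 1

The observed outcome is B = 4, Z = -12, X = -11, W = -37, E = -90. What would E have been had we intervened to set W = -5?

Intervening sets W = -5 and removes its equation (W <- 3*X - 4).
Z = -2*B - 4  [with B=4]  = -12
E = 2*Z + 2*B + 2*W  [with Z=-12, B=4, W=-5]  = -26

-26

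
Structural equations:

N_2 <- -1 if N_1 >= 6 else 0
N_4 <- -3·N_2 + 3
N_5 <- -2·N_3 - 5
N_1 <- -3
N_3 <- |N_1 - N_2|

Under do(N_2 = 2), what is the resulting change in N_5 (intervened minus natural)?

-4

do(N_2=2) replaces the equation N_2 <- -1 if N_1 >= 6 else 0 with the constant N_2 = 2.
N_3 = |N_1 - N_2|  [with N_1=-3, N_2=2]  = 5
N_5 = -2·N_3 - 5  [with N_3=5]  = -15
Without intervention: N_2 = -1 if N_1 >= 6 else 0  [with N_1=-3]  = 0; N_3 = |N_1 - N_2|  [with N_1=-3, N_2=0]  = 3; N_5 = -2·N_3 - 5  [with N_3=3]  = -11.
Change = -15 − (-11) = -4.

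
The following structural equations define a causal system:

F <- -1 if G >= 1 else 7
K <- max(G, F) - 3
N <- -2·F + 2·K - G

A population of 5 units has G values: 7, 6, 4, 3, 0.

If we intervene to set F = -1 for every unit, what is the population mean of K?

The intervention sets F=-1 in all 5 units regardless of G. Recomputing K per unit gives 4, 3, 1, 0, -3; average 1.

1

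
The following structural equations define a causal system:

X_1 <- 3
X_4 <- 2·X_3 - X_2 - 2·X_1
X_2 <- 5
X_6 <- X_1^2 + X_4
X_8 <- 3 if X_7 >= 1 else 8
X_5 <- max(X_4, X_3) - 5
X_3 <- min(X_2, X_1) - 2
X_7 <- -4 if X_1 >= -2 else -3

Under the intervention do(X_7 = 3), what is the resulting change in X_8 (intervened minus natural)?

do(X_7=3) replaces the equation X_7 <- -4 if X_1 >= -2 else -3 with the constant X_7 = 3.
X_8 = 3 if X_7 >= 1 else 8  [with X_7=3]  = 3
Without intervention: X_7 = -4 if X_1 >= -2 else -3  [with X_1=3]  = -4; X_8 = 3 if X_7 >= 1 else 8  [with X_7=-4]  = 8.
Change = 3 − 8 = -5.

-5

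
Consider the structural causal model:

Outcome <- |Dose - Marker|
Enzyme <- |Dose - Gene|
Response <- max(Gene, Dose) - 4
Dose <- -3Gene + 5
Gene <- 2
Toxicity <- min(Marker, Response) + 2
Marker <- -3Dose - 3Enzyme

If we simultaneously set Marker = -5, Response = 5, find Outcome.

Under do(Marker = -5, Response = 5), each intervened variable's structural equation is replaced by its fixed value.
Dose = -3Gene + 5  [with Gene=2]  = -1
Outcome = |Dose - Marker|  [with Dose=-1, Marker=-5]  = 4

4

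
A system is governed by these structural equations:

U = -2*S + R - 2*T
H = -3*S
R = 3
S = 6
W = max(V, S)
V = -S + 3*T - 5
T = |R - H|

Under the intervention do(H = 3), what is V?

-11

do(H=3) replaces the equation H = -3*S with the constant H = 3.
T = |R - H|  [with R=3, H=3]  = 0
V = -S + 3*T - 5  [with S=6, T=0]  = -11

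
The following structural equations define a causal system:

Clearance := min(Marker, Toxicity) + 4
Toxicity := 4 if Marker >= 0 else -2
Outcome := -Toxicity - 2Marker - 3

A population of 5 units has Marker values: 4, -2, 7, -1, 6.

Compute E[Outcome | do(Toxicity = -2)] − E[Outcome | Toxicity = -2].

-8.6

Under do(Toxicity=-2), Toxicity's equation is replaced by Toxicity=-2 for every unit. Per-unit Outcome: -9, 3, -15, 1, -13. Mean = -6.6.
Conditioning on Toxicity=-2 selects the 2 unit(s) with Marker ∈ {-2, -1}. Their Outcome values: 3, 1. Mean = 2.
Difference = -6.6 − 2 = -8.6.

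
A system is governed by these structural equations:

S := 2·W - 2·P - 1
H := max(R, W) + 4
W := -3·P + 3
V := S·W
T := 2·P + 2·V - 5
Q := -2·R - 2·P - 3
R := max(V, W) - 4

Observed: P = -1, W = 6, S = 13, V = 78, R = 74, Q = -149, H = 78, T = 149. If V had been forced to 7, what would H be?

The intervention breaks the incoming arrows to V: V := S·W no longer applies, and V = 7.
W = -3·P + 3  [with P=-1]  = 6
R = max(V, W) - 4  [with V=7, W=6]  = 3
H = max(R, W) + 4  [with R=3, W=6]  = 10

10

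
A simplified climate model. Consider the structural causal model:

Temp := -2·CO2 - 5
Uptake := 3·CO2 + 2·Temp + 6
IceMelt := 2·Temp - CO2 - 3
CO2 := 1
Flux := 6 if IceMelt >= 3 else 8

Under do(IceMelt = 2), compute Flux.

The intervention breaks the incoming arrows to IceMelt: IceMelt := 2·Temp - CO2 - 3 no longer applies, and IceMelt = 2.
Flux = 6 if IceMelt >= 3 else 8  [with IceMelt=2]  = 8

8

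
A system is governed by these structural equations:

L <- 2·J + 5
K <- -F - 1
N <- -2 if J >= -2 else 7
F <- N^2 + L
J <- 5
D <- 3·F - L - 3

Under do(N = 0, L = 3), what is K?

Setting N = 0, L = 3 by intervention discards those variables' equations.
F = N^2 + L  [with N=0, L=3]  = 3
K = -F - 1  [with F=3]  = -4

-4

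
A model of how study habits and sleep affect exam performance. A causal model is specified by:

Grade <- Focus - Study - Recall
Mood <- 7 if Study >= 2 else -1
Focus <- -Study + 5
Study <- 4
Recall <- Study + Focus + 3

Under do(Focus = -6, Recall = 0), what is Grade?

Setting Focus = -6, Recall = 0 by intervention discards those variables' equations.
Grade = Focus - Study - Recall  [with Focus=-6, Study=4, Recall=0]  = -10

-10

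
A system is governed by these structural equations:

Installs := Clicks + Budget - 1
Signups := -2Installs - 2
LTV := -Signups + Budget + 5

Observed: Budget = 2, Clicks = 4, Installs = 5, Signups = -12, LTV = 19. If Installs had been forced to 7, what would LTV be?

23

do(Installs=7) replaces the equation Installs := Clicks + Budget - 1 with the constant Installs = 7.
Signups = -2Installs - 2  [with Installs=7]  = -16
LTV = -Signups + Budget + 5  [with Signups=-16, Budget=2]  = 23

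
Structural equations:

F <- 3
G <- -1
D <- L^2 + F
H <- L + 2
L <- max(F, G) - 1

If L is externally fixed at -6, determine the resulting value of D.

39

The intervention breaks the incoming arrows to L: L <- max(F, G) - 1 no longer applies, and L = -6.
D = L^2 + F  [with L=-6, F=3]  = 39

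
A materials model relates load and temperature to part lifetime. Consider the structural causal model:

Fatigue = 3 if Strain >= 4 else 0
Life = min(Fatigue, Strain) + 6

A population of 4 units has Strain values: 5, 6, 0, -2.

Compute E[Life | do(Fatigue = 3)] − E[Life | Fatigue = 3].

The intervention sets Fatigue=3 in all 4 units regardless of Strain. Recomputing Life per unit gives 9, 9, 6, 4; average 7.
Observing Fatigue=3 restricts to units where Fatigue's equation naturally yields 3: Strain ∈ {5, 6}. In that subpopulation Life = 9, 9, mean 9.
Difference = 7 − 9 = -2.

-2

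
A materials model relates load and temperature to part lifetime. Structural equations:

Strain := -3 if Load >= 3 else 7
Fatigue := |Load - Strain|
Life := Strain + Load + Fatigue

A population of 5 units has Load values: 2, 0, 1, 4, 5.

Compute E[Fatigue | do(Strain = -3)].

5.4

Every unit gets Strain=-3 under the intervention. Fatigue values become 5, 3, 4, 7, 8; E[Fatigue|do(Strain=-3)] = 5.4.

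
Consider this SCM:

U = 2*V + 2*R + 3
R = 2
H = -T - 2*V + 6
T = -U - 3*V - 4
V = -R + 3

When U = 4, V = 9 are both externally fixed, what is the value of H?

Setting U = 4, V = 9 by intervention discards those variables' equations.
T = -U - 3*V - 4  [with U=4, V=9]  = -35
H = -T - 2*V + 6  [with T=-35, V=9]  = 23

23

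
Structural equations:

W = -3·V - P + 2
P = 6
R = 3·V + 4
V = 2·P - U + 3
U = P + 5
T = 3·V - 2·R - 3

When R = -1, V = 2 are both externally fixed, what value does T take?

5

The joint intervention fixes R = -1, V = 2, removing each variable's own equation.
T = 3·V - 2·R - 3  [with V=2, R=-1]  = 5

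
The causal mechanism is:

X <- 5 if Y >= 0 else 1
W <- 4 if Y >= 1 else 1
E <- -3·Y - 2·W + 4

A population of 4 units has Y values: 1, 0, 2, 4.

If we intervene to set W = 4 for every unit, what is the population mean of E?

-9.25

The intervention sets W=4 in all 4 units regardless of Y. Recomputing E per unit gives -7, -4, -10, -16; average -9.25.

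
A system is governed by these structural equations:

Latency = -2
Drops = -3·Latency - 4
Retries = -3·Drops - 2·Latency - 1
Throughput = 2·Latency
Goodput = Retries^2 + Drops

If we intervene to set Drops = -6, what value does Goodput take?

do(Drops=-6) replaces the equation Drops = -3·Latency - 4 with the constant Drops = -6.
Retries = -3·Drops - 2·Latency - 1  [with Drops=-6, Latency=-2]  = 21
Goodput = Retries^2 + Drops  [with Retries=21, Drops=-6]  = 435

435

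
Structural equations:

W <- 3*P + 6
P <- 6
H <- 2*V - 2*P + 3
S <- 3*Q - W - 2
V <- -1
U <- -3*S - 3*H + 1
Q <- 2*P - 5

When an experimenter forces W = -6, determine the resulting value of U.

The intervention breaks the incoming arrows to W: W <- 3*P + 6 no longer applies, and W = -6.
H = 2*V - 2*P + 3  [with V=-1, P=6]  = -11
Q = 2*P - 5  [with P=6]  = 7
S = 3*Q - W - 2  [with Q=7, W=-6]  = 25
U = -3*S - 3*H + 1  [with S=25, H=-11]  = -41

-41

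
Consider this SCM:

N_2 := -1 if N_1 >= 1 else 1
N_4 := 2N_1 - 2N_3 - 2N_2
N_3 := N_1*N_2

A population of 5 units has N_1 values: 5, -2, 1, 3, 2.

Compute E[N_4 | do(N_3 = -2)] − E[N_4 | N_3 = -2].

4.8

do(N_3=-2) breaks N_3's dependence on N_1. With N_3=-2 fixed, N_4 across the units is 16, -2, 8, 12, 10, mean 8.8.
Conditioning on N_3=-2 selects the 2 unit(s) with N_1 ∈ {-2, 2}. Their N_4 values: -2, 10. Mean = 4.
Difference = 8.8 − 4 = 4.8.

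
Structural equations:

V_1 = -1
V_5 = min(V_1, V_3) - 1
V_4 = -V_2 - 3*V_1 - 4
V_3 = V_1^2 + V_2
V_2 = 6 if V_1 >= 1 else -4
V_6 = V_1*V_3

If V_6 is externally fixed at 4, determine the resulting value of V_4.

3

do(V_6=4) replaces the equation V_6 = V_1*V_3 with the constant V_6 = 4.
No directed path runs from V_6 to V_4, so V_4 keeps its natural value.
V_2 = 6 if V_1 >= 1 else -4  [with V_1=-1]  = -4
V_4 = -V_2 - 3*V_1 - 4  [with V_2=-4, V_1=-1]  = 3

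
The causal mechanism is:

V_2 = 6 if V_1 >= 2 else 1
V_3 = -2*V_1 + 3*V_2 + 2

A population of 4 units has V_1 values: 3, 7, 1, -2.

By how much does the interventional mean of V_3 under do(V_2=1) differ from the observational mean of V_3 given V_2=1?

The intervention sets V_2=1 in all 4 units regardless of V_1. Recomputing V_3 per unit gives -1, -9, 3, 9; average 0.5.
E[V_3|V_2=1] averages over only the 2 units with V_2=1 (V_1 = 1, -2): V_3 = 3, 9, mean 6.
Difference = 0.5 − 6 = -5.5.

-5.5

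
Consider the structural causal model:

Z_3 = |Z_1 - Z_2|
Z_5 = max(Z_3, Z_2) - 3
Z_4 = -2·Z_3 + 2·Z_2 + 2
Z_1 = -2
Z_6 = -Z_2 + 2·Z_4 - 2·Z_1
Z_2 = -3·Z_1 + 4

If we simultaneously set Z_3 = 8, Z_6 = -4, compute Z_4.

Setting Z_3 = 8, Z_6 = -4 by intervention discards those variables' equations.
Z_2 = -3·Z_1 + 4  [with Z_1=-2]  = 10
Z_4 = -2·Z_3 + 2·Z_2 + 2  [with Z_3=8, Z_2=10]  = 6

6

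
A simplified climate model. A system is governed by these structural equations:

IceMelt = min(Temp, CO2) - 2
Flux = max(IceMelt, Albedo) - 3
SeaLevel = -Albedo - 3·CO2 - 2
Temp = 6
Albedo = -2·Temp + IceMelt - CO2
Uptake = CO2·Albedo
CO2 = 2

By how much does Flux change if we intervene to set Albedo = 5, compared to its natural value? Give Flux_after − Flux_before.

5

Under do(Albedo=5), the mechanism Albedo = -2·Temp + IceMelt - CO2 is discarded; Albedo is fixed at 5.
IceMelt = min(Temp, CO2) - 2  [with Temp=6, CO2=2]  = 0
Flux = max(IceMelt, Albedo) - 3  [with IceMelt=0, Albedo=5]  = 2
Without intervention: IceMelt = min(Temp, CO2) - 2  [with Temp=6, CO2=2]  = 0; Albedo = -2·Temp + IceMelt - CO2  [with Temp=6, IceMelt=0, CO2=2]  = -14; Flux = max(IceMelt, Albedo) - 3  [with IceMelt=0, Albedo=-14]  = -3.
Change = 2 − (-3) = 5.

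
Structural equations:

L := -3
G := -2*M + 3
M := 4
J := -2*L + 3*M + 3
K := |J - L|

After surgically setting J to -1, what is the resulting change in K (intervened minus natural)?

The intervention breaks the incoming arrows to J: J := -2*L + 3*M + 3 no longer applies, and J = -1.
K = |J - L|  [with J=-1, L=-3]  = 2
Without intervention: J = -2*L + 3*M + 3  [with L=-3, M=4]  = 21; K = |J - L|  [with J=21, L=-3]  = 24.
Change = 2 − 24 = -22.

-22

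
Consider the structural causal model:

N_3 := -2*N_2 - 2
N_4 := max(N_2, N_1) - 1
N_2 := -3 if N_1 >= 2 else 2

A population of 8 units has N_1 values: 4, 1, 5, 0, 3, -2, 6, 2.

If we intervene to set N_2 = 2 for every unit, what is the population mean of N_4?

2.25

The intervention sets N_2=2 in all 8 units regardless of N_1. Recomputing N_4 per unit gives 3, 1, 4, 1, 2, 1, 5, 1; average 2.25.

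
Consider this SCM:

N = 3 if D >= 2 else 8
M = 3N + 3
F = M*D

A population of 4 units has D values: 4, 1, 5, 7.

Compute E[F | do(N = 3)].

The intervention sets N=3 in all 4 units regardless of D. Recomputing F per unit gives 48, 12, 60, 84; average 51.

51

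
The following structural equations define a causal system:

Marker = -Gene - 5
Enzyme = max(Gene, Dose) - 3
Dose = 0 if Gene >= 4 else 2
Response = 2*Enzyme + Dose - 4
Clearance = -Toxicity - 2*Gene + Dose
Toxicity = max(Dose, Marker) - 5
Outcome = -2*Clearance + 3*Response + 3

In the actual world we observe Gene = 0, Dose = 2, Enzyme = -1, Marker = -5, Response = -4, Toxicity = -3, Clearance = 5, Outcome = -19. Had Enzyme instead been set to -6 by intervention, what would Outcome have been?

The intervention breaks the incoming arrows to Enzyme: Enzyme = max(Gene, Dose) - 3 no longer applies, and Enzyme = -6.
Dose = 0 if Gene >= 4 else 2  [with Gene=0]  = 2
Marker = -Gene - 5  [with Gene=0]  = -5
Response = 2*Enzyme + Dose - 4  [with Enzyme=-6, Dose=2]  = -14
Toxicity = max(Dose, Marker) - 5  [with Dose=2, Marker=-5]  = -3
Clearance = -Toxicity - 2*Gene + Dose  [with Toxicity=-3, Gene=0, Dose=2]  = 5
Outcome = -2*Clearance + 3*Response + 3  [with Clearance=5, Response=-14]  = -49

-49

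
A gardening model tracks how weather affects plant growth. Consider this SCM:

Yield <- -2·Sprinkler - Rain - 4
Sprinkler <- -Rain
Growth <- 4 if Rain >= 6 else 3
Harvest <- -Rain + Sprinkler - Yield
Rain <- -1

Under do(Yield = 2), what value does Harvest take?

Intervening sets Yield = 2 and removes its equation (Yield <- -2·Sprinkler - Rain - 4).
Sprinkler = -Rain  [with Rain=-1]  = 1
Harvest = -Rain + Sprinkler - Yield  [with Rain=-1, Sprinkler=1, Yield=2]  = 0

0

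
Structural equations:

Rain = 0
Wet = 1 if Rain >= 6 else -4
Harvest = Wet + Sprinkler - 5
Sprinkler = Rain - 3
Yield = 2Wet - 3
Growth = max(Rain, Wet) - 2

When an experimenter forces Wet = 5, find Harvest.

-3

The intervention breaks the incoming arrows to Wet: Wet = 1 if Rain >= 6 else -4 no longer applies, and Wet = 5.
Sprinkler = Rain - 3  [with Rain=0]  = -3
Harvest = Wet + Sprinkler - 5  [with Wet=5, Sprinkler=-3]  = -3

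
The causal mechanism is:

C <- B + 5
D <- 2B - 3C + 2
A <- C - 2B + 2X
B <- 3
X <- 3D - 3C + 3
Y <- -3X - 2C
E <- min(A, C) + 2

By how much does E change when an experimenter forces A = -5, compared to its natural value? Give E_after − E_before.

Under do(A=-5), the mechanism A <- C - 2B + 2X is discarded; A is fixed at -5.
C = B + 5  [with B=3]  = 8
E = min(A, C) + 2  [with A=-5, C=8]  = -3
Without intervention: C = B + 5  [with B=3]  = 8; D = 2B - 3C + 2  [with B=3, C=8]  = -16; X = 3D - 3C + 3  [with D=-16, C=8]  = -69; A = C - 2B + 2X  [with C=8, B=3, X=-69]  = -136; E = min(A, C) + 2  [with A=-136, C=8]  = -134.
Change = -3 − (-134) = 131.

131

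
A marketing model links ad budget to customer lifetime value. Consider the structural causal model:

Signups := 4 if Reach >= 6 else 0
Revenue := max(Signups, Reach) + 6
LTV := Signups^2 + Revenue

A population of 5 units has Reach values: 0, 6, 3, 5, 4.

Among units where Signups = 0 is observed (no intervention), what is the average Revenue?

9

Observing Signups=0 restricts to units where Signups's equation naturally yields 0: Reach ∈ {0, 3, 5, 4}. In that subpopulation Revenue = 6, 9, 11, 10, mean 9.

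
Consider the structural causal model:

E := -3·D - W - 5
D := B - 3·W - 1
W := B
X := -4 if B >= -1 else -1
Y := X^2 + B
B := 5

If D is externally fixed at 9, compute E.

Under do(D=9), the mechanism D := B - 3·W - 1 is discarded; D is fixed at 9.
W = B  [with B=5]  = 5
E = -3·D - W - 5  [with D=9, W=5]  = -37

-37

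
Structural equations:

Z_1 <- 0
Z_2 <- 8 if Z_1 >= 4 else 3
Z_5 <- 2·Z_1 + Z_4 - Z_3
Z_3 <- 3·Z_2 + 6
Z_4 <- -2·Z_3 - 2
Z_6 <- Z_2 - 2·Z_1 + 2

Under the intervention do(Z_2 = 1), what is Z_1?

Under do(Z_2=1), the mechanism Z_2 <- 8 if Z_1 >= 4 else 3 is discarded; Z_2 is fixed at 1.
Z_1 is not downstream of the intervention, so its value is determined by the original equations.

0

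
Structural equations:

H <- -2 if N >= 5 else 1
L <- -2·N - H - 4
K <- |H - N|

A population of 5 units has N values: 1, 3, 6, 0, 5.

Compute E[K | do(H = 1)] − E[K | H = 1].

1.4

Every unit gets H=1 under the intervention. K values become 0, 2, 5, 1, 4; E[K|do(H=1)] = 2.4.
Observing H=1 restricts to units where H's equation naturally yields 1: N ∈ {1, 3, 0}. In that subpopulation K = 0, 2, 1, mean 1.
Difference = 2.4 − 1 = 1.4.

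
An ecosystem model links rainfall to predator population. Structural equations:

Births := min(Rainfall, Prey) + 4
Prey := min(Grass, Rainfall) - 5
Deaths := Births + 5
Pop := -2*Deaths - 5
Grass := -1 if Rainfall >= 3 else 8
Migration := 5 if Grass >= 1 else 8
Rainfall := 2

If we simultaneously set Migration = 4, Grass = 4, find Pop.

-17

Setting Migration = 4, Grass = 4 by intervention discards those variables' equations.
Prey = min(Grass, Rainfall) - 5  [with Grass=4, Rainfall=2]  = -3
Births = min(Rainfall, Prey) + 4  [with Rainfall=2, Prey=-3]  = 1
Deaths = Births + 5  [with Births=1]  = 6
Pop = -2*Deaths - 5  [with Deaths=6]  = -17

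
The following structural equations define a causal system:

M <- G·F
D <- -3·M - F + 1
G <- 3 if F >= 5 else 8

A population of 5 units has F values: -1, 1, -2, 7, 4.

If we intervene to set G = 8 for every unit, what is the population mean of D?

Under do(G=8), G's equation is replaced by G=8 for every unit. Per-unit D: 26, -24, 51, -174, -99. Mean = -44.

-44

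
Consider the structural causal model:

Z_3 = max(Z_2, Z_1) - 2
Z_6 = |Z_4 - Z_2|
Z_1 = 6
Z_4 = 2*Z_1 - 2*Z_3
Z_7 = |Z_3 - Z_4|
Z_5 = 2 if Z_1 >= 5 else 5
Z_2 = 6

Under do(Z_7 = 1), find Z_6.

Intervening sets Z_7 = 1 and removes its equation (Z_7 = |Z_3 - Z_4|).
Since Z_6 is not a descendant of the intervened variable, it is unaffected.
Z_3 = max(Z_2, Z_1) - 2  [with Z_2=6, Z_1=6]  = 4
Z_4 = 2*Z_1 - 2*Z_3  [with Z_1=6, Z_3=4]  = 4
Z_6 = |Z_4 - Z_2|  [with Z_4=4, Z_2=6]  = 2

2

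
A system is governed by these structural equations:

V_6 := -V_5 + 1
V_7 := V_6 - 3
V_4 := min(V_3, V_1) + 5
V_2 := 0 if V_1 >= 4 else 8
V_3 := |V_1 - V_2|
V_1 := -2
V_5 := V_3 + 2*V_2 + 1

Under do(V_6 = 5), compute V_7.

Intervening sets V_6 = 5 and removes its equation (V_6 := -V_5 + 1).
V_7 = V_6 - 3  [with V_6=5]  = 2

2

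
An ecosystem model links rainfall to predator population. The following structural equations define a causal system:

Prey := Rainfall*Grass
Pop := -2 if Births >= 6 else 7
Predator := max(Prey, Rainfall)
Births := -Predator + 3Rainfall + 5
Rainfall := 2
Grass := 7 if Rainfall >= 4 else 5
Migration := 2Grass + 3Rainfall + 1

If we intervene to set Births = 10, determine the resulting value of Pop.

Under do(Births=10), the mechanism Births := -Predator + 3Rainfall + 5 is discarded; Births is fixed at 10.
Pop = -2 if Births >= 6 else 7  [with Births=10]  = -2

-2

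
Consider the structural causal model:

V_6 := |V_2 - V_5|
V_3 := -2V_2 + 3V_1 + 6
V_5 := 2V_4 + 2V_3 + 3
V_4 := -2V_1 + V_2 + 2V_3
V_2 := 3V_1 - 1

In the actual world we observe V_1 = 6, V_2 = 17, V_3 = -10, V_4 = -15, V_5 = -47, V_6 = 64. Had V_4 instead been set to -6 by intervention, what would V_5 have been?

Intervening sets V_4 = -6 and removes its equation (V_4 := -2V_1 + V_2 + 2V_3).
V_2 = 3V_1 - 1  [with V_1=6]  = 17
V_3 = -2V_2 + 3V_1 + 6  [with V_2=17, V_1=6]  = -10
V_5 = 2V_4 + 2V_3 + 3  [with V_4=-6, V_3=-10]  = -29

-29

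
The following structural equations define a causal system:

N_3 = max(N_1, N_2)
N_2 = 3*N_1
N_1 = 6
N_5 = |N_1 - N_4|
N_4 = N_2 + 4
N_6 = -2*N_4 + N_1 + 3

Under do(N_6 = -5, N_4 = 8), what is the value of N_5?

2

Setting N_6 = -5, N_4 = 8 by intervention discards those variables' equations.
N_5 = |N_1 - N_4|  [with N_1=6, N_4=8]  = 2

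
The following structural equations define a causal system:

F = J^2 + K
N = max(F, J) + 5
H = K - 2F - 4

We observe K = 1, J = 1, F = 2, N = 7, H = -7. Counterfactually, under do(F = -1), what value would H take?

-1

do(F=-1) replaces the equation F = J^2 + K with the constant F = -1.
H = K - 2F - 4  [with K=1, F=-1]  = -1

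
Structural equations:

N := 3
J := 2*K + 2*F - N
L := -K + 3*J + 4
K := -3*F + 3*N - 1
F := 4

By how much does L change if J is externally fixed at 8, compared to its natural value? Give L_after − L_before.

33

Intervening sets J = 8 and removes its equation (J := 2*K + 2*F - N).
K = -3*F + 3*N - 1  [with F=4, N=3]  = -4
L = -K + 3*J + 4  [with K=-4, J=8]  = 32
Without intervention: K = -3*F + 3*N - 1  [with F=4, N=3]  = -4; J = 2*K + 2*F - N  [with K=-4, F=4, N=3]  = -3; L = -K + 3*J + 4  [with K=-4, J=-3]  = -1.
Change = 32 − (-1) = 33.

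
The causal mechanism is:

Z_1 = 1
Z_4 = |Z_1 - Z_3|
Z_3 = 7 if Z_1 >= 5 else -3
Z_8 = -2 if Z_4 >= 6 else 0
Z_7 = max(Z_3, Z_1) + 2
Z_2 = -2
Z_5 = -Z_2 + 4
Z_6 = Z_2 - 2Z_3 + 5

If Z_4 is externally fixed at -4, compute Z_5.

6

Intervening sets Z_4 = -4 and removes its equation (Z_4 = |Z_1 - Z_3|).
No directed path runs from Z_4 to Z_5, so Z_5 keeps its natural value.
Z_5 = -Z_2 + 4  [with Z_2=-2]  = 6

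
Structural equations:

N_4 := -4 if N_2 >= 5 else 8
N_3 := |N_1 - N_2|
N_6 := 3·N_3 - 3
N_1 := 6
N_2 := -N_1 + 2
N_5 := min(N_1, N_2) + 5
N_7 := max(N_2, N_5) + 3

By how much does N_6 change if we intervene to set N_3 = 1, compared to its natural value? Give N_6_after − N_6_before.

The intervention breaks the incoming arrows to N_3: N_3 := |N_1 - N_2| no longer applies, and N_3 = 1.
N_6 = 3·N_3 - 3  [with N_3=1]  = 0
Without intervention: N_2 = -N_1 + 2  [with N_1=6]  = -4; N_3 = |N_1 - N_2|  [with N_1=6, N_2=-4]  = 10; N_6 = 3·N_3 - 3  [with N_3=10]  = 27.
Change = 0 − 27 = -27.

-27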